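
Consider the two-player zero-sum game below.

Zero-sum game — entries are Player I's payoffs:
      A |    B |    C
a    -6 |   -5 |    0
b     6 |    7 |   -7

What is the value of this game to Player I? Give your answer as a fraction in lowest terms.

Column B is strictly dominated by A for Player II (it gives Player I more in every row).
The remaining 2×2 game on (a, b) × (A, C) has no saddle point. Let Player I play a with probability p; indifference gives −6p + 6(1−p) = −7(1−p), so p = 13/19.
Similarly Player II's optimal q on A is 7/19, and the value is -6·(7/19) + (0)·(12/19) = -42/19.

-42/19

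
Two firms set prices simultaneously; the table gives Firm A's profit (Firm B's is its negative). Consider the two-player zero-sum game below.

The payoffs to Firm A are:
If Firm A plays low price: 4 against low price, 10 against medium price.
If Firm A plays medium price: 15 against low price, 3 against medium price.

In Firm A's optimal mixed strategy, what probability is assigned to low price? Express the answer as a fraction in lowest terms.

Row minima are 4 and 3, so Firm A's maximin is 4; column maxima are 15 and 10, so Firm B's minimax is 10. These differ, so the equilibrium is in mixed strategies.
Let Firm A play low price with probability p. Firm B is indifferent when 4p + 15(1−p) = 10p + 3(1−p), giving p = 2/3.

2/3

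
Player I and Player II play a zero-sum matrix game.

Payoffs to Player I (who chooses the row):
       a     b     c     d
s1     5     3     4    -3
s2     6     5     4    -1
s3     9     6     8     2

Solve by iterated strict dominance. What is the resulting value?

Column c is strictly dominated by d for Player II (-3<4, -1<4, 2<8); eliminate c.
Row s1 is strictly dominated by row s2 (6>5, 5>3, -1>-3); eliminate s1.
Row s2 is strictly dominated by row s3 (9>6, 6>5, 2>-1); eliminate s2.
Column a is strictly dominated by b for Player II (6<9); eliminate a.
Column b is strictly dominated by d for Player II (2<6); eliminate b.
Only (s3, d) remains, with payoff 2.

2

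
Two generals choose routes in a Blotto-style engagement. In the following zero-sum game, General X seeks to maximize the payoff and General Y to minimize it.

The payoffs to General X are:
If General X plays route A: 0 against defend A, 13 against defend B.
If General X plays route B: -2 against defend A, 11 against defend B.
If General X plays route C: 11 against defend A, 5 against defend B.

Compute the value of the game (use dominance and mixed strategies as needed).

143/19

Row route B is strictly dominated by row route A, so General X never plays it.
The remaining 2×2 game on (route A, route C) × (defend A, defend B) has no saddle point. Let General X play route A with probability p; indifference gives 11(1−p) = 13p + 5(1−p), so p = 6/19.
Similarly General Y's optimal q on defend A is 8/19, and the value is 0·(8/19) + (13)·(11/19) = 143/19.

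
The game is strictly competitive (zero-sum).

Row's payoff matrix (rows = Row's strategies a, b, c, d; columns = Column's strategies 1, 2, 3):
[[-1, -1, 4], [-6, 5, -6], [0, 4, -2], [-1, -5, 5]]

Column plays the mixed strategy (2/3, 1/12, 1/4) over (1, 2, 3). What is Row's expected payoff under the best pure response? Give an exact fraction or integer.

1/4

a: (-1)·(2/3) + (-1)·(1/12) + (4)·(1/4) = 1/4.
b: (-6)·(2/3) + (5)·(1/12) + (-6)·(1/4) = -61/12.
c: (0)·(2/3) + (4)·(1/12) + (-2)·(1/4) = -1/6.
d: (-1)·(2/3) + (-5)·(1/12) + (5)·(1/4) = 1/6.
The best pure response is a with expected payoff 1/4.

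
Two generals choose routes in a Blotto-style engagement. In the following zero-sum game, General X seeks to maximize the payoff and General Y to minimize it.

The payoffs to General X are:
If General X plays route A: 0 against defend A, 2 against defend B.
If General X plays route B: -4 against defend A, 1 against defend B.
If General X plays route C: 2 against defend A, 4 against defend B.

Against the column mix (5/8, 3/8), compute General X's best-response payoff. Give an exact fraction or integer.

11/4

route A: (0)·(5/8) + (2)·(3/8) = 3/4.
route B: (-4)·(5/8) + (1)·(3/8) = -17/8.
route C: (2)·(5/8) + (4)·(3/8) = 11/4.
The best pure response is route C with expected payoff 11/4.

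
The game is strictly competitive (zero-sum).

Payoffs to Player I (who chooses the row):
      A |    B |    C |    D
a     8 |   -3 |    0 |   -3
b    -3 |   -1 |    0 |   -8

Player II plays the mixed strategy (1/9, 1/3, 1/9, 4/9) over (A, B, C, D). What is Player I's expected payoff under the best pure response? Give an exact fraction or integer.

-13/9

a: (8)·(1/9) + (-3)·(1/3) + (0)·(1/9) + (-3)·(4/9) = -13/9.
b: (-3)·(1/9) + (-1)·(1/3) + (0)·(1/9) + (-8)·(4/9) = -38/9.
The best pure response is a with expected payoff -13/9.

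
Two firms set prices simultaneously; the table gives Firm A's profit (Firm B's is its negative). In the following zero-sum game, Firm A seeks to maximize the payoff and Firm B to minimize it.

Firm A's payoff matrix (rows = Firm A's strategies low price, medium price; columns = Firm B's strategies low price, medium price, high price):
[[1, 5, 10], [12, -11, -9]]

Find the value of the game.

71/27

Column high price is strictly dominated by medium price for Firm B (it gives Firm A more in every row).
The remaining 2×2 game on (low price, medium price) × (low price, medium price) has no saddle point. Let Firm A play low price with probability p; indifference gives p + 12(1−p) = 5p − 11(1−p), so p = 23/27.
Similarly Firm B's optimal q on low price is 16/27, and the value is 1·(16/27) + (5)·(11/27) = 71/27.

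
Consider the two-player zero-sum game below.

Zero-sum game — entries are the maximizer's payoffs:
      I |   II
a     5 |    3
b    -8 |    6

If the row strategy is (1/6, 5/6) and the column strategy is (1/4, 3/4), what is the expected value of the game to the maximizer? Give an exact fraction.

Against (1/4, 3/4), each row's expected payoff is a: 7/2; b: 5/2.
Taking the (1/6, 5/6)-weighted average: (1/6)·(7/2) + (5/6)·(5/2) = 8/3.

8/3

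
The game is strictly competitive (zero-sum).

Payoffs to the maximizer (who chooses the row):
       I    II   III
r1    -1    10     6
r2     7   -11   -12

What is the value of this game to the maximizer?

15/13

Column II is strictly dominated by III for the minimizer (it gives the maximizer more in every row).
The remaining 2×2 game on (r1, r2) × (I, III) has no saddle point. Let the maximizer play r1 with probability p; indifference gives −p + 7(1−p) = 6p − 12(1−p), so p = 19/26.
Similarly the minimizer's optimal q on I is 9/13, and the value is -1·(9/13) + (6)·(4/13) = 15/13.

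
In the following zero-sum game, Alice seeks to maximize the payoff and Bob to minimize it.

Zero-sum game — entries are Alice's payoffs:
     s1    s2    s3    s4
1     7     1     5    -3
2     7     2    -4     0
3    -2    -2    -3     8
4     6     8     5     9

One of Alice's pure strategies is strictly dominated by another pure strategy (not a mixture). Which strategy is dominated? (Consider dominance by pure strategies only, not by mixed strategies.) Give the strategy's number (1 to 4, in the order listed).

Compare 3 with 4: 6 > -2, 8 > -2, 5 > -3, 9 > 8.
So 4 strictly dominates 3 for Alice; 3 is strictly dominated.

3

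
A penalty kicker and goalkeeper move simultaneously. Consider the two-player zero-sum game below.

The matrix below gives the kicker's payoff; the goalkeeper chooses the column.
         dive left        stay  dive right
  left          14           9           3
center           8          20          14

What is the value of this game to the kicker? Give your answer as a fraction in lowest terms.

Column stay is strictly dominated by dive right for the goalkeeper (it gives the kicker more in every row).
The remaining 2×2 game on (left, center) × (dive left, dive right) has no saddle point. Let the kicker play left with probability p; indifference gives 14p + 8(1−p) = 3p + 14(1−p), so p = 6/17.
Similarly the goalkeeper's optimal q on dive left is 11/17, and the value is 14·(11/17) + (3)·(6/17) = 172/17.

172/17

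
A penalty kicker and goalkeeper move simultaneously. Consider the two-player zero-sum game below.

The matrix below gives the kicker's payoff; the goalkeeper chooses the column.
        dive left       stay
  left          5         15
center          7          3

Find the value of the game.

45/7

Row minima are 5 and 3, so the kicker's maximin is 5; column maxima are 7 and 15, so the goalkeeper's minimax is 7. These differ, so the equilibrium is in mixed strategies.
Let the kicker play left with probability p. The goalkeeper is indifferent when 5p + 7(1−p) = 15p + 3(1−p), giving p = 2/7.
Let the goalkeeper play dive left with probability q. The kicker is indifferent when 5q + 15(1−q) = 7q + 3(1−q), giving q = 6/7.
The value is 5·(6/7) + (15)·(1/7) = 45/7.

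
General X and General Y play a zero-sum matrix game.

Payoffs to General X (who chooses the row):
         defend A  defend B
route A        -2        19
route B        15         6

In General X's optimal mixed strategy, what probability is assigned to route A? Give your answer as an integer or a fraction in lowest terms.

Row minima are -2 and 6, so General X's maximin is 6; column maxima are 15 and 19, so General Y's minimax is 15. These differ, so the equilibrium is in mixed strategies.
Let General X play route A with probability p. General Y is indifferent when −2p + 15(1−p) = 19p + 6(1−p), giving p = 3/10.

3/10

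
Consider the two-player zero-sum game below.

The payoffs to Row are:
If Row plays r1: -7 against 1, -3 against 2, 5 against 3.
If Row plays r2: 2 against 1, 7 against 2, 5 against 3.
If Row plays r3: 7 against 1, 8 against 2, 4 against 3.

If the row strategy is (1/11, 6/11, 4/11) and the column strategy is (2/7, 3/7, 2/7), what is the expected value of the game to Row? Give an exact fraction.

381/77

Against (2/7, 3/7, 2/7), each row's expected payoff is r1: -13/7; r2: 5; r3: 46/7.
Taking the (1/11, 6/11, 4/11)-weighted average: (1/11)·(-13/7) + (6/11)·(5) + (4/11)·(46/7) = 381/77.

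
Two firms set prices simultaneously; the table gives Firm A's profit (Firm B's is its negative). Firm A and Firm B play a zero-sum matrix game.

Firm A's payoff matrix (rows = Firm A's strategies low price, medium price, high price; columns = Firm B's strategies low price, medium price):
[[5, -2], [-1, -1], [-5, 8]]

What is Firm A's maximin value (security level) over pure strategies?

-1

The worst-case payoff for each row is low price: -2, medium price: -1, high price: -5.
The best of these is -1.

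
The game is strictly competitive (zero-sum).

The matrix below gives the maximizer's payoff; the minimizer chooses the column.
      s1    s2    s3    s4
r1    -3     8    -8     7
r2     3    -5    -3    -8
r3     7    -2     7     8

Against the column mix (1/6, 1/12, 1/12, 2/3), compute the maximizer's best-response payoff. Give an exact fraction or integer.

r1: (-3)·(1/6) + (8)·(1/12) + (-8)·(1/12) + (7)·(2/3) = 25/6.
r2: (3)·(1/6) + (-5)·(1/12) + (-3)·(1/12) + (-8)·(2/3) = -11/2.
r3: (7)·(1/6) + (-2)·(1/12) + (7)·(1/12) + (8)·(2/3) = 83/12.
The best pure response is r3 with expected payoff 83/12.

83/12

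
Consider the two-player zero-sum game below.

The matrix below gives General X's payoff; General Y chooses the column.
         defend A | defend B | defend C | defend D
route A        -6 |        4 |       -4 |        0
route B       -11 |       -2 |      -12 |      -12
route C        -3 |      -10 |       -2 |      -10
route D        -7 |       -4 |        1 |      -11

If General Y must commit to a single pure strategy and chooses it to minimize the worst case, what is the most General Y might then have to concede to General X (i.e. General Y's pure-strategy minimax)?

The worst case (largest entry) in each column is defend A: -3, defend B: 4, defend C: 1, defend D: 0.
The best (smallest) of these is -3.

-3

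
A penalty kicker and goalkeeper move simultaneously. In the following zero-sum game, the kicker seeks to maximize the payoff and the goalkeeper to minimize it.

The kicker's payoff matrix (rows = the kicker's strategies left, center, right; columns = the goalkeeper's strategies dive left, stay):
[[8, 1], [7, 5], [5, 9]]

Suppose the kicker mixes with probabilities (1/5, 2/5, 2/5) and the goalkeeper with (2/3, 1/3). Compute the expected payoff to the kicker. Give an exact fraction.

31/5

Against (2/3, 1/3), each row's expected payoff is left: 17/3; center: 19/3; right: 19/3.
Taking the (1/5, 2/5, 2/5)-weighted average: (1/5)·(17/3) + (2/5)·(19/3) + (2/5)·(19/3) = 31/5.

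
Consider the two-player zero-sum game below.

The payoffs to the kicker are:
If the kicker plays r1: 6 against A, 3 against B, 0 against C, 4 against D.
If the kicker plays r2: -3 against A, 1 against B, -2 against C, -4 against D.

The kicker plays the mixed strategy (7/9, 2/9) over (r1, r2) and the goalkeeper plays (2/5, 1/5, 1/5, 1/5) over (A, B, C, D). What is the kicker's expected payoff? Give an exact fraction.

Against (2/5, 1/5, 1/5, 1/5), each row's expected payoff is r1: 19/5; r2: -11/5.
Taking the (7/9, 2/9)-weighted average: (7/9)·(19/5) + (2/9)·(-11/5) = 37/15.

37/15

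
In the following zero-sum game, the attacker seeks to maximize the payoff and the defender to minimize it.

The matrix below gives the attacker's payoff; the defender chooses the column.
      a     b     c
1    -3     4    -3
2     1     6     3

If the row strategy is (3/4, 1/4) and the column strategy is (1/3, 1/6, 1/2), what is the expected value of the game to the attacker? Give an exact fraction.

Against (1/3, 1/6, 1/2), each row's expected payoff is 1: -11/6; 2: 17/6.
Taking the (3/4, 1/4)-weighted average: (3/4)·(-11/6) + (1/4)·(17/6) = -2/3.

-2/3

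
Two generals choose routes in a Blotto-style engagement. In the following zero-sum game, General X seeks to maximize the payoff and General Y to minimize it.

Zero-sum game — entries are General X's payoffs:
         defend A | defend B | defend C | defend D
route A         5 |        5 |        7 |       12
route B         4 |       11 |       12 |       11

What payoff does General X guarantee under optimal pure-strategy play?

5

Row minima: 5, 4 → General X's maximin is 5.
Column maxima: 5, 11, 12, 12 → General Y's minimax is 5.
They coincide at (route A, defend A), so the value is 5.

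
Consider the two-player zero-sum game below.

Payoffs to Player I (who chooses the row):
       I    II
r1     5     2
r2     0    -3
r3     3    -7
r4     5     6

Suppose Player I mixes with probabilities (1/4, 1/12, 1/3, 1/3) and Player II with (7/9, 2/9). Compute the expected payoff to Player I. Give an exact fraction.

109/36

Against (7/9, 2/9), each row's expected payoff is r1: 13/3; r2: -2/3; r3: 7/9; r4: 47/9.
Taking the (1/4, 1/12, 1/3, 1/3)-weighted average: (1/4)·(13/3) + (1/12)·(-2/3) + (1/3)·(7/9) + (1/3)·(47/9) = 109/36.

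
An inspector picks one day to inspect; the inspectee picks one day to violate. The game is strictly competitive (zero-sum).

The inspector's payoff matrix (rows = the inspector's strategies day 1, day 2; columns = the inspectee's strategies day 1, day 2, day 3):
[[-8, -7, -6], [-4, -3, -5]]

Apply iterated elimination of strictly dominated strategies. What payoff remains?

-5

Column day 2 is strictly dominated by day 1 for the inspectee (-8<-7, -4<-3); eliminate day 2.
Row day 1 is strictly dominated by row day 2 (-4>-8, -5>-6); eliminate day 1.
Column day 1 is strictly dominated by day 3 for the inspectee (-5<-4); eliminate day 1.
Only (day 2, day 3) remains, with payoff -5.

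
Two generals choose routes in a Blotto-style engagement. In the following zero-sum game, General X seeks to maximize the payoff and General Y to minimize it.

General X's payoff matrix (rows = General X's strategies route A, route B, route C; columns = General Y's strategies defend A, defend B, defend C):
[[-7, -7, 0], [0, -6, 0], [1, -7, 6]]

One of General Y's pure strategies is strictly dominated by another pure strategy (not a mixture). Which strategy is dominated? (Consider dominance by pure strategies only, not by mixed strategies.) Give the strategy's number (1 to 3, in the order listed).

General Y prefers columns that give General X less. Compare defend C with defend B: -7 < 0, -6 < 0, -7 < 6.
So defend B strictly dominates defend C for General Y; defend C is strictly dominated.

3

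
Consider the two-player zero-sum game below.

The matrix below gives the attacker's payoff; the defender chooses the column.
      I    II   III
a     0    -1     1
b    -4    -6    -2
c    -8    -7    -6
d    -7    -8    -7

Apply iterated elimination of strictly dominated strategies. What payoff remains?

Column III is strictly dominated by II for the defender (-1<1, -6<-2, -7<-6, -8<-7); eliminate III.
Row c is strictly dominated by row a (0>-8, -1>-7); eliminate c.
Row b is strictly dominated by row a (0>-4, -1>-6); eliminate b.
Column I is strictly dominated by II for the defender (-1<0, -8<-7); eliminate I.
Row d is strictly dominated by row a (-1>-8); eliminate d.
Only (a, II) remains, with payoff -1.

-1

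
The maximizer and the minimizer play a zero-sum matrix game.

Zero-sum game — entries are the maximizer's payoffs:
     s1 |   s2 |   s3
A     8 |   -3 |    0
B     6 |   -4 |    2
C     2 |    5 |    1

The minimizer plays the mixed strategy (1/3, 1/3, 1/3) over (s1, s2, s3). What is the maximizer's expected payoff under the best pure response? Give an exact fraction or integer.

8/3

A: (8)·(1/3) + (-3)·(1/3) + (0)·(1/3) = 5/3.
B: (6)·(1/3) + (-4)·(1/3) + (2)·(1/3) = 4/3.
C: (2)·(1/3) + (5)·(1/3) + (1)·(1/3) = 8/3.
The best pure response is C with expected payoff 8/3.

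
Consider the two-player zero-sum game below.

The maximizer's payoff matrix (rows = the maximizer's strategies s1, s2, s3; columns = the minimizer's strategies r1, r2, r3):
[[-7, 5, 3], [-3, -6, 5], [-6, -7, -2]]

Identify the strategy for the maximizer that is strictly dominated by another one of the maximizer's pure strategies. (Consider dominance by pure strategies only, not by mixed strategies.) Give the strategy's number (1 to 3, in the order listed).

3

Compare s3 with s2: -3 > -6, -6 > -7, 5 > -2.
So s2 strictly dominates s3 for the maximizer; s3 is strictly dominated.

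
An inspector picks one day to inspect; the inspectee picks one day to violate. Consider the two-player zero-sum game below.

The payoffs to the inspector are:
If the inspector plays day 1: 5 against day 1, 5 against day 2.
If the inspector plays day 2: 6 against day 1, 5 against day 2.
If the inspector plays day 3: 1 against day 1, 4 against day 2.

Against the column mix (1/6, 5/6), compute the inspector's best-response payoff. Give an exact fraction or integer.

day 1: (5)·(1/6) + (5)·(5/6) = 5.
day 2: (6)·(1/6) + (5)·(5/6) = 31/6.
day 3: (1)·(1/6) + (4)·(5/6) = 7/2.
The best pure response is day 2 with expected payoff 31/6.

31/6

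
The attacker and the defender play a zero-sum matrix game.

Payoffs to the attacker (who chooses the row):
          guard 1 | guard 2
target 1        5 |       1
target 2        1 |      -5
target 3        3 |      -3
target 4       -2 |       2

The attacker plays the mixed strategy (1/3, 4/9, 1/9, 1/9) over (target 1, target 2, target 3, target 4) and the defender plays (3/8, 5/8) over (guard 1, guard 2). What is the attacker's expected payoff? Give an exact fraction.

-5/12

Against (3/8, 5/8), each row's expected payoff is target 1: 5/2; target 2: -11/4; target 3: -3/4; target 4: 1/2.
Taking the (1/3, 4/9, 1/9, 1/9)-weighted average: (1/3)·(5/2) + (4/9)·(-11/4) + (1/9)·(-3/4) + (1/9)·(1/2) = -5/12.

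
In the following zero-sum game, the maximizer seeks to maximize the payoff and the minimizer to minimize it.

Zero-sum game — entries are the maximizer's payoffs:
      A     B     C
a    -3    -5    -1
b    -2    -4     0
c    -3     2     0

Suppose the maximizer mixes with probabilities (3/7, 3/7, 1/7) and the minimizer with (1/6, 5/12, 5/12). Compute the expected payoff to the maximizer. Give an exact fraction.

Against (1/6, 5/12, 5/12), each row's expected payoff is a: -3; b: -2; c: 1/3.
Taking the (3/7, 3/7, 1/7)-weighted average: (3/7)·(-3) + (3/7)·(-2) + (1/7)·(1/3) = -44/21.

-44/21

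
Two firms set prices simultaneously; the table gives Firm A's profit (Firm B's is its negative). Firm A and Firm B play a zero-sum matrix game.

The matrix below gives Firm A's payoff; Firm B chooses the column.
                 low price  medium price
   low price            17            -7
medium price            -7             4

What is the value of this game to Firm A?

Row minima are -7 and -7, so Firm A's maximin is -7; column maxima are 17 and 4, so Firm B's minimax is 4. These differ, so the equilibrium is in mixed strategies.
Let Firm A play low price with probability p. Firm B is indifferent when 17p − 7(1−p) = −7p + 4(1−p), giving p = 11/35.
Let Firm B play low price with probability q. Firm A is indifferent when 17q − 7(1−q) = −7q + 4(1−q), giving q = 11/35.
The value is 17·(11/35) + (-7)·(24/35) = 19/35.

19/35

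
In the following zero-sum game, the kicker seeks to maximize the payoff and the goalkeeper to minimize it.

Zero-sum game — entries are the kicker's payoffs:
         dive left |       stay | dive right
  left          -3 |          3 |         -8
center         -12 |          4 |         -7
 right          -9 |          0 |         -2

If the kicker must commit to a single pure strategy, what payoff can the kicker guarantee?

The worst-case payoff for each row is left: -8, center: -12, right: -9.
The best of these is -8.

-8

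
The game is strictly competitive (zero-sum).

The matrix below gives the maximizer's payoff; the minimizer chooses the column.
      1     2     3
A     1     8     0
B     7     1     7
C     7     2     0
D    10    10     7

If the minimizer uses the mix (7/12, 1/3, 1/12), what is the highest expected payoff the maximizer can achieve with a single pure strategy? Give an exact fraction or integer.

39/4

A: (1)·(7/12) + (8)·(1/3) + (0)·(1/12) = 13/4.
B: (7)·(7/12) + (1)·(1/3) + (7)·(1/12) = 5.
C: (7)·(7/12) + (2)·(1/3) + (0)·(1/12) = 19/4.
D: (10)·(7/12) + (10)·(1/3) + (7)·(1/12) = 39/4.
The best pure response is D with expected payoff 39/4.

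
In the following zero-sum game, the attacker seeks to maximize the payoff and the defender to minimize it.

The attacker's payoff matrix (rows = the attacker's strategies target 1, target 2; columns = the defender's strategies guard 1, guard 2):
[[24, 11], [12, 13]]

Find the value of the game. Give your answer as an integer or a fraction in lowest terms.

90/7

Row minima are 11 and 12, so the attacker's maximin is 12; column maxima are 24 and 13, so the defender's minimax is 13. These differ, so the equilibrium is in mixed strategies.
Let the attacker play target 1 with probability p. The defender is indifferent when 24p + 12(1−p) = 11p + 13(1−p), giving p = 1/14.
Let the defender play guard 1 with probability q. The attacker is indifferent when 24q + 11(1−q) = 12q + 13(1−q), giving q = 1/7.
The value is 24·(1/7) + (11)·(6/7) = 90/7.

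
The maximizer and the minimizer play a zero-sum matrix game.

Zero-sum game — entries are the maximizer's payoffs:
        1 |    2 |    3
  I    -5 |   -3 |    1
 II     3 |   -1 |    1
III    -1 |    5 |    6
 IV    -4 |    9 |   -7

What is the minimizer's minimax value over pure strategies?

3

The worst case (largest entry) in each column is 1: 3, 2: 9, 3: 6.
The best (smallest) of these is 3.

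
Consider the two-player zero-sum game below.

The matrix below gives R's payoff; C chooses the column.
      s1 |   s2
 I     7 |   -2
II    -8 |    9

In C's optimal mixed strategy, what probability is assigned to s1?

11/26

Row minima are -2 and -8, so R's maximin is -2; column maxima are 7 and 9, so C's minimax is 7. These differ, so the equilibrium is in mixed strategies.
Let C play s1 with probability q. R is indifferent when 7q − 2(1−q) = −8q + 9(1−q), giving q = 11/26.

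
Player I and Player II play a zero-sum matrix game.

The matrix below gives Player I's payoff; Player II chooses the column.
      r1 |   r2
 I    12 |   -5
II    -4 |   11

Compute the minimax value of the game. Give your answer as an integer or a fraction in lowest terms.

7/2

Row minima are -5 and -4, so Player I's maximin is -4; column maxima are 12 and 11, so Player II's minimax is 11. These differ, so the equilibrium is in mixed strategies.
Let Player I play I with probability p. Player II is indifferent when 12p − 4(1−p) = −5p + 11(1−p), giving p = 15/32.
Let Player II play r1 with probability q. Player I is indifferent when 12q − 5(1−q) = −4q + 11(1−q), giving q = 1/2.
The value is 12·(1/2) + (-5)·(1/2) = 7/2.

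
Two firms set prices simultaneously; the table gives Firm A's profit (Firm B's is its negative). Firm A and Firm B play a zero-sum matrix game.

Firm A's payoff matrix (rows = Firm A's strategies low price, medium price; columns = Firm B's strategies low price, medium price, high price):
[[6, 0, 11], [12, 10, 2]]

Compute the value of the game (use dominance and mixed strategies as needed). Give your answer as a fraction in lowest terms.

110/19

Column low price is strictly dominated by medium price for Firm B (it gives Firm A more in every row).
The remaining 2×2 game on (low price, medium price) × (medium price, high price) has no saddle point. Let Firm A play low price with probability p; indifference gives 10(1−p) = 11p + 2(1−p), so p = 8/19.
Similarly Firm B's optimal q on medium price is 9/19, and the value is 0·(9/19) + (11)·(10/19) = 110/19.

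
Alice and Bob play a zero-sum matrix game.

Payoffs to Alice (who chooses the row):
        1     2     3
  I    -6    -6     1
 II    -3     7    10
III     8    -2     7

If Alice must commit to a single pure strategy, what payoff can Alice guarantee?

The worst-case payoff for each row is I: -6, II: -3, III: -2.
The best of these is -2.

-2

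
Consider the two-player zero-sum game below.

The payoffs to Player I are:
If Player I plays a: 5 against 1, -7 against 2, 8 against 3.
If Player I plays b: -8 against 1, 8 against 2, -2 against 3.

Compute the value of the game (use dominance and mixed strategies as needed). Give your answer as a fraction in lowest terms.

-4/7

Column 3 is strictly dominated by 1 for Player II (it gives Player I more in every row).
The remaining 2×2 game on (a, b) × (1, 2) has no saddle point. Let Player I play a with probability p; indifference gives 5p − 8(1−p) = −7p + 8(1−p), so p = 4/7.
Similarly Player II's optimal q on 1 is 15/28, and the value is 5·(15/28) + (-7)·(13/28) = -4/7.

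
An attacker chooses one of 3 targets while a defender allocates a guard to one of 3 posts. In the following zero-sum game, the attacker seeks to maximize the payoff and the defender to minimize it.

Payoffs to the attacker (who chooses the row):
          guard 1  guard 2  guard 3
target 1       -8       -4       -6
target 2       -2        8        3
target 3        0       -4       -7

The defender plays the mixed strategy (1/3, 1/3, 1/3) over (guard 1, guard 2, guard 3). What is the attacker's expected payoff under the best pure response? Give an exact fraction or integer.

3

target 1: (-8)·(1/3) + (-4)·(1/3) + (-6)·(1/3) = -6.
target 2: (-2)·(1/3) + (8)·(1/3) + (3)·(1/3) = 3.
target 3: (0)·(1/3) + (-4)·(1/3) + (-7)·(1/3) = -11/3.
The best pure response is target 2 with expected payoff 3.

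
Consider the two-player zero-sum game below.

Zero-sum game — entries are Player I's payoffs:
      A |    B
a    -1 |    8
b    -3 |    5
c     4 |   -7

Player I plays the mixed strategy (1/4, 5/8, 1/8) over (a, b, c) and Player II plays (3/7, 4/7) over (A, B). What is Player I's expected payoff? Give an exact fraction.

Against (3/7, 4/7), each row's expected payoff is a: 29/7; b: 11/7; c: -16/7.
Taking the (1/4, 5/8, 1/8)-weighted average: (1/4)·(29/7) + (5/8)·(11/7) + (1/8)·(-16/7) = 97/56.

97/56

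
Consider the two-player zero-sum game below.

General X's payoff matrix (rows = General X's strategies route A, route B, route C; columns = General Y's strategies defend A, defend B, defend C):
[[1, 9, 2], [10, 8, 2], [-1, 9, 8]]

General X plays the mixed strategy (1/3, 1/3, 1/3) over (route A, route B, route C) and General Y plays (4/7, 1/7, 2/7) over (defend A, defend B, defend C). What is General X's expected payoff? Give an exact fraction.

30/7

Against (4/7, 1/7, 2/7), each row's expected payoff is route A: 17/7; route B: 52/7; route C: 3.
Taking the (1/3, 1/3, 1/3)-weighted average: (1/3)·(17/7) + (1/3)·(52/7) + (1/3)·(3) = 30/7.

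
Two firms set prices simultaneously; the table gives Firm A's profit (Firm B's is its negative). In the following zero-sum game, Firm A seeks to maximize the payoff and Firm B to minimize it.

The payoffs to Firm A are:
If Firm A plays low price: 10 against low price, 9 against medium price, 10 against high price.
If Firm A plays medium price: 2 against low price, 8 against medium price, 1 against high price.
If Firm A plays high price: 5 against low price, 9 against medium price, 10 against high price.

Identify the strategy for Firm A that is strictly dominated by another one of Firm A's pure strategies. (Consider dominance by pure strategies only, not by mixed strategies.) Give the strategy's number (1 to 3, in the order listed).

2

Compare medium price with low price: 10 > 2, 9 > 8, 10 > 1.
So low price strictly dominates medium price for Firm A; medium price is strictly dominated.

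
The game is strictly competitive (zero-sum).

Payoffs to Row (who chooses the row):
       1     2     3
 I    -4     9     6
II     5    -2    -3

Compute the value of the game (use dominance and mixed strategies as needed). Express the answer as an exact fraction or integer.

1

Column 2 is strictly dominated by 3 for Column (it gives Row more in every row).
The remaining 2×2 game on (I, II) × (1, 3) has no saddle point. Let Row play I with probability p; indifference gives −4p + 5(1−p) = 6p − 3(1−p), so p = 4/9.
Similarly Column's optimal q on 1 is 1/2, and the value is -4·(1/2) + (6)·(1/2) = 1.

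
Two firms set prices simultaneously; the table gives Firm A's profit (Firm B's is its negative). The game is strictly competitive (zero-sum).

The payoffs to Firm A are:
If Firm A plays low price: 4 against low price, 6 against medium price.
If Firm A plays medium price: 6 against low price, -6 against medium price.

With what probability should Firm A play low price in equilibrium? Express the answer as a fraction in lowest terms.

Row minima are 4 and -6, so Firm A's maximin is 4; column maxima are 6 and 6, so Firm B's minimax is 6. These differ, so the equilibrium is in mixed strategies.
Let Firm A play low price with probability p. Firm B is indifferent when 4p + 6(1−p) = 6p − 6(1−p), giving p = 6/7.

6/7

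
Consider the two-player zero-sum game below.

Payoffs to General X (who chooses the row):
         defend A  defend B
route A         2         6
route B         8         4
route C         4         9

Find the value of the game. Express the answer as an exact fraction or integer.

56/9

Row route A is strictly dominated by row route C, so General X never plays it.
The remaining 2×2 game on (route B, route C) × (defend A, defend B) has no saddle point. Let General X play route B with probability p; indifference gives 8p + 4(1−p) = 4p + 9(1−p), so p = 5/9.
Similarly General Y's optimal q on defend A is 5/9, and the value is 8·(5/9) + (4)·(4/9) = 56/9.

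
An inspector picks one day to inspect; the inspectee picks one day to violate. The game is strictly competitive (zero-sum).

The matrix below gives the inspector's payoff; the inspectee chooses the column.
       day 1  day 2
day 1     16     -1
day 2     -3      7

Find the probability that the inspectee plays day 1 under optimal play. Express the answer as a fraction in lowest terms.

Row minima are -1 and -3, so the inspector's maximin is -1; column maxima are 16 and 7, so the inspectee's minimax is 7. These differ, so the equilibrium is in mixed strategies.
Let the inspectee play day 1 with probability q. The inspector is indifferent when 16q − (1−q) = −3q + 7(1−q), giving q = 8/27.

8/27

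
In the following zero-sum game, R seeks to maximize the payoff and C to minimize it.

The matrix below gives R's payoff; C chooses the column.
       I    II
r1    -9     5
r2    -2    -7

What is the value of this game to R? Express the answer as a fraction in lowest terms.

Row minima are -9 and -7, so R's maximin is -7; column maxima are -2 and 5, so C's minimax is -2. These differ, so the equilibrium is in mixed strategies.
Let R play r1 with probability p. C is indifferent when −9p − 2(1−p) = 5p − 7(1−p), giving p = 5/19.
Let C play I with probability q. R is indifferent when −9q + 5(1−q) = −2q − 7(1−q), giving q = 12/19.
The value is -9·(12/19) + (5)·(7/19) = -73/19.

-73/19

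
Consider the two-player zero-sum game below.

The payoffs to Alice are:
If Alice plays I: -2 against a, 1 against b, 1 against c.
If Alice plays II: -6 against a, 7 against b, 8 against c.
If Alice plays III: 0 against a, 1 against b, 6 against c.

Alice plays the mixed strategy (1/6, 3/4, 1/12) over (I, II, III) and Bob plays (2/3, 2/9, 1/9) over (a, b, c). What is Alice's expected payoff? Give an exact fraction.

Against (2/3, 2/9, 1/9), each row's expected payoff is I: -1; II: -14/9; III: 8/9.
Taking the (1/6, 3/4, 1/12)-weighted average: (1/6)·(-1) + (3/4)·(-14/9) + (1/12)·(8/9) = -34/27.

-34/27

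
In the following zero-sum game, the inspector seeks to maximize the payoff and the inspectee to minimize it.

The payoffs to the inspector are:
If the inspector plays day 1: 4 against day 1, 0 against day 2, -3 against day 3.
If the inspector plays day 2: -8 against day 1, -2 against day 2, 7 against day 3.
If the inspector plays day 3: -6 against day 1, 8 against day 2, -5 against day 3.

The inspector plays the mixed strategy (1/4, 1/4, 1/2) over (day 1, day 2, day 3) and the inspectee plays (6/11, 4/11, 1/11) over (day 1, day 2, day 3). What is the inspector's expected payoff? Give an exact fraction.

Against (6/11, 4/11, 1/11), each row's expected payoff is day 1: 21/11; day 2: -49/11; day 3: -9/11.
Taking the (1/4, 1/4, 1/2)-weighted average: (1/4)·(21/11) + (1/4)·(-49/11) + (1/2)·(-9/11) = -23/22.

-23/22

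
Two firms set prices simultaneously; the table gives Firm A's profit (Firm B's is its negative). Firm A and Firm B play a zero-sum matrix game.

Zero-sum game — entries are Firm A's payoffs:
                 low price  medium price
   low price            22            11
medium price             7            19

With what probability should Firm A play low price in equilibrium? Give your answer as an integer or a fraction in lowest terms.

12/23

Row minima are 11 and 7, so Firm A's maximin is 11; column maxima are 22 and 19, so Firm B's minimax is 19. These differ, so the equilibrium is in mixed strategies.
Let Firm A play low price with probability p. Firm B is indifferent when 22p + 7(1−p) = 11p + 19(1−p), giving p = 12/23.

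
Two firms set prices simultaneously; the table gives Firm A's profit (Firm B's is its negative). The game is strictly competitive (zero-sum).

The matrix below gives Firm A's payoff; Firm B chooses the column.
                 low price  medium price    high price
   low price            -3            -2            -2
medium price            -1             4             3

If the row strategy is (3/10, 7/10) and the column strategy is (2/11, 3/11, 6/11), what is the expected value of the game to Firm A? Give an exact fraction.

Against (2/11, 3/11, 6/11), each row's expected payoff is low price: -24/11; medium price: 28/11.
Taking the (3/10, 7/10)-weighted average: (3/10)·(-24/11) + (7/10)·(28/11) = 62/55.

62/55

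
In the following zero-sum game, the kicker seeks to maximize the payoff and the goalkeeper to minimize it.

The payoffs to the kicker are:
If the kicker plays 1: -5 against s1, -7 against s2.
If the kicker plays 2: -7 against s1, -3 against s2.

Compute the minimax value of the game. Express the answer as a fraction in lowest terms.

-17/3

Row minima are -7 and -7, so the kicker's maximin is -7; column maxima are -5 and -3, so the goalkeeper's minimax is -5. These differ, so the equilibrium is in mixed strategies.
Let the kicker play 1 with probability p. The goalkeeper is indifferent when −5p − 7(1−p) = −7p − 3(1−p), giving p = 2/3.
Let the goalkeeper play s1 with probability q. The kicker is indifferent when −5q − 7(1−q) = −7q − 3(1−q), giving q = 2/3.
The value is -5·(2/3) + (-7)·(1/3) = -17/3.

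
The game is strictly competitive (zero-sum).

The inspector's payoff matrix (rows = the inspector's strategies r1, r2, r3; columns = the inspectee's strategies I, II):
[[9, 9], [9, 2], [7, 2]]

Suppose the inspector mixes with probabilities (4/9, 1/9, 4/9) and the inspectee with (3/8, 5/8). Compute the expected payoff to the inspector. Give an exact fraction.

449/72

Against (3/8, 5/8), each row's expected payoff is r1: 9; r2: 37/8; r3: 31/8.
Taking the (4/9, 1/9, 4/9)-weighted average: (4/9)·(9) + (1/9)·(37/8) + (4/9)·(31/8) = 449/72.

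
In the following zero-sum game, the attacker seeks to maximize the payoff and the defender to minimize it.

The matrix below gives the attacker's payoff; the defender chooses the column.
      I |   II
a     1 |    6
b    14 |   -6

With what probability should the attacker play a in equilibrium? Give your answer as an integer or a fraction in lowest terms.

4/5

Row minima are 1 and -6, so the attacker's maximin is 1; column maxima are 14 and 6, so the defender's minimax is 6. These differ, so the equilibrium is in mixed strategies.
Let the attacker play a with probability p. The defender is indifferent when p + 14(1−p) = 6p − 6(1−p), giving p = 4/5.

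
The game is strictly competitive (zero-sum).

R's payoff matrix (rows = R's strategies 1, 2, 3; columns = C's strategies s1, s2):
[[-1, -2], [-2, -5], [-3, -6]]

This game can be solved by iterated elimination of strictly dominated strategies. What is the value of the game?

Row 3 is strictly dominated by row 1 (-1>-3, -2>-6); eliminate 3.
Row 2 is strictly dominated by row 1 (-1>-2, -2>-5); eliminate 2.
Column s1 is strictly dominated by s2 for C (-2<-1); eliminate s1.
Only (1, s2) remains, with payoff -2.

-2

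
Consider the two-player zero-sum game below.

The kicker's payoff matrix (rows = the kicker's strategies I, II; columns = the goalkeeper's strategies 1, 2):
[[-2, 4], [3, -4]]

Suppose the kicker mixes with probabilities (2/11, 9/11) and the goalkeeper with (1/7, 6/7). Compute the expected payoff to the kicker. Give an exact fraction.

-145/77

Against (1/7, 6/7), each row's expected payoff is I: 22/7; II: -3.
Taking the (2/11, 9/11)-weighted average: (2/11)·(22/7) + (9/11)·(-3) = -145/77.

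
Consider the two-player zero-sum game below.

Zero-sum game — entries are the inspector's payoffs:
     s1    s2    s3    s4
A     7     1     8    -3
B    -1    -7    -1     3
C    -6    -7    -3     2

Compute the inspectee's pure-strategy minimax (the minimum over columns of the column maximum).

The worst case (largest entry) in each column is s1: 7, s2: 1, s3: 8, s4: 3.
The best (smallest) of these is 1.

1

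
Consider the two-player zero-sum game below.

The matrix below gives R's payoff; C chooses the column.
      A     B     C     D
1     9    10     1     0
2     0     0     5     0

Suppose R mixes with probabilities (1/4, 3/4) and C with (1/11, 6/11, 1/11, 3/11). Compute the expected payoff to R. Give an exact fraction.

85/44

Against (1/11, 6/11, 1/11, 3/11), each row's expected payoff is 1: 70/11; 2: 5/11.
Taking the (1/4, 3/4)-weighted average: (1/4)·(70/11) + (3/4)·(5/11) = 85/44.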